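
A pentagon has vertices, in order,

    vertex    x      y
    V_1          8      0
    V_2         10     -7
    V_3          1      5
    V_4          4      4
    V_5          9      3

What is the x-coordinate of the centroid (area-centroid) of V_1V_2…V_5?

Apply Gauss's area formula. First the cross-terms c_i = x_i·y_{i+1} − x_{i+1}·y_i:
  -56, 57, -16, -24, -24  ⇒  2A = -63, A = -31.5.
Then Σ (x_i + x_{i+1})·c_i = -1181, so x̄ = -1181 / (6·(-31.5)) = 1181/189.

1181/189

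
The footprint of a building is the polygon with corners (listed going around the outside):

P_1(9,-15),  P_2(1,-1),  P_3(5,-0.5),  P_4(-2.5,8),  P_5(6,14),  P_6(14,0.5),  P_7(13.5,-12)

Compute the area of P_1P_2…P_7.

248

Apply Gauss's area formula: 2A = Σ (x_i·y_{i+1} − x_{i+1}·y_i), indices taken mod 7.
Σ = (6) + (4.5) + (38.75) + (-83) + (-193) + (-174.75) + (-94.5) = -496
Area = |Σ|/2 = 248.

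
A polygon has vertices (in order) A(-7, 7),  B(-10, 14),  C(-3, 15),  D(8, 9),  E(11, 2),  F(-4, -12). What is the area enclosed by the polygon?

Cross-terms: -28, -108, -147, -83, -124, -112  ⇒  Σ = -602
Area = |Σ|/2 = 301.

301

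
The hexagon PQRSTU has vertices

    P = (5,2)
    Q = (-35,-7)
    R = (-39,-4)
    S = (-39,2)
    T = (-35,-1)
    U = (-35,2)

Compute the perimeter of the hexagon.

100

|PQ| = √((-40)² + (-9)²) = √1681 = 41
|QR| = √((-4)² + (3)²) = √25 = 5
|RS| = √((0)² + (6)²) = √36 = 6
|ST| = √((4)² + (-3)²) = √25 = 5
|TU| = √((0)² + (3)²) = √9 = 3
|UP| = √((40)² + (0)²) = √1600 = 40
Perimeter = 41 + 5 + 6 + 5 + 3 + 40 = 100.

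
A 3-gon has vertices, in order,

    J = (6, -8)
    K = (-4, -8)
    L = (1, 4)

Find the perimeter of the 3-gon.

36

|JK| = √((-10)² + (0)²) = √100 = 10
|KL| = √((5)² + (12)²) = √169 = 13
|LJ| = √((5)² + (-12)²) = √169 = 13
Perimeter = 10 + 13 + 13 = 36.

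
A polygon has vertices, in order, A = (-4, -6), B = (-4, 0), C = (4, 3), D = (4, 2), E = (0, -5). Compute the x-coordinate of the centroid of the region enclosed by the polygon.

-2/3

Apply the surveyor's formula. First the cross-terms c_i = x_i·y_{i+1} − x_{i+1}·y_i:
  -24, -12, -4, -20, -20  ⇒  2A = -80, A = -40.
Then Σ (x_i + x_{i+1})·c_i = 160, so x̄ = 160 / (6·(-40)) = -2/3.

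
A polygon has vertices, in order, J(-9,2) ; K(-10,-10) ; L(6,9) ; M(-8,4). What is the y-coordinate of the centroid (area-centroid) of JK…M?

Apply the surveyor's formula. First the cross-terms c_i = x_i·y_{i+1} − x_{i+1}·y_i:
  110, -30, 96, 20  ⇒  2A = 196, A = 98.
Then Σ (y_i + y_{i+1})·c_i = 518, so ȳ = 518 / (6·98) = 37/42.

37/42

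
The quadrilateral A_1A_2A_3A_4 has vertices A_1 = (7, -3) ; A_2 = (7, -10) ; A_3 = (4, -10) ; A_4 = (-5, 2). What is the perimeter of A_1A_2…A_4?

|A_1A_2| = √((0)² + (-7)²) = √49 = 7
|A_2A_3| = √((-3)² + (0)²) = √9 = 3
|A_3A_4| = √((-9)² + (12)²) = √225 = 15
|A_4A_1| = √((12)² + (-5)²) = √169 = 13
Perimeter = 7 + 3 + 15 + 13 = 38.

38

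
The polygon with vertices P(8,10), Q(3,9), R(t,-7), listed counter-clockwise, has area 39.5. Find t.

The doubled signed area Σ (x_i y_{i+1} − x_{i+1} y_i) is linear in t.
With t=0 it equals 77; the coefficient of t is 1 (from the two edges through R).
So 1·t + 77 = 2·39.5 = 79 ⇒ t = 2.

2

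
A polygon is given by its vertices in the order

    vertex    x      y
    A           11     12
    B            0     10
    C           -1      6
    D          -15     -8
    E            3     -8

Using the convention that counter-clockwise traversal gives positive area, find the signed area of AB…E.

Apply Gauss's area formula: 2A = Σ (x_i·y_{i+1} − x_{i+1}·y_i), indices taken mod 5.
Σ = (110) + (10) + (98) + (144) + (124) = 486
Signed area = Σ/2 = 243 (positive ⇒ counter-clockwise traversal).

243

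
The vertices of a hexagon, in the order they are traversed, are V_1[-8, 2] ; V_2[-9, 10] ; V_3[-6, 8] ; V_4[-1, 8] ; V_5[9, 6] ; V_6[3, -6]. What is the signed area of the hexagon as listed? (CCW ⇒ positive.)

-153

Apply the shoelace formula: 2A = Σ (x_i·y_{i+1} − x_{i+1}·y_i), indices taken mod 6.
Σ = (-62) + (-12) + (-40) + (-78) + (-72) + (-42) = -306
Signed area = Σ/2 = -153 (negative ⇒ clockwise traversal).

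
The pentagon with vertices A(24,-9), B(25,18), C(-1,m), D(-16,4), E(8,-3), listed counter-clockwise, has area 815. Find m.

23

The doubled signed area Σ (x_i y_{i+1} − x_{i+1} y_i) is linear in m.
With m=0 it equals 687; the coefficient of m is 41 (from the two edges through C).
So 41·m + 687 = 2·815 = 1630 ⇒ m = 23.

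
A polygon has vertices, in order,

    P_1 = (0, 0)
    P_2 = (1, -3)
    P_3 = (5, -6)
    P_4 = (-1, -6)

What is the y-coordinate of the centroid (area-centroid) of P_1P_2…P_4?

-13/3

Apply the shoelace formula. First the cross-terms c_i = x_i·y_{i+1} − x_{i+1}·y_i:
  0, 9, -36, 0  ⇒  2A = -27, A = -13.5.
Then Σ (y_i + y_{i+1})·c_i = 351, so ȳ = 351 / (6·(-13.5)) = -13/3.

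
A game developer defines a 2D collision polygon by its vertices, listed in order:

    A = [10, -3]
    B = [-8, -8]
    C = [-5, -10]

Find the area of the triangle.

25.5

Apply the shoelace formula: 2A = Σ (x_i·y_{i+1} − x_{i+1}·y_i), indices taken mod 3.
A→B: (10)(-8) − (-8)(-3) = -104
B→C: (-8)(-10) − (-5)(-8) = 40
C→A: (-5)(-3) − (10)(-10) = 115
Σ = 51
Area = |Σ|/2 = 25.5.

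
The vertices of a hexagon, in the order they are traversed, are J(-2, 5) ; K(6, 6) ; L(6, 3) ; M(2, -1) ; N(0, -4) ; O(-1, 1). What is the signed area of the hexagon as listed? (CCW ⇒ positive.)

-43.5

Apply the shoelace (surveyor's) formula: 2A = Σ (x_i·y_{i+1} − x_{i+1}·y_i), indices taken mod 6.
Σ = (-42) + (-18) + (-12) + (-8) + (-4) + (-3) = -87
Signed area = Σ/2 = -43.5 (negative ⇒ clockwise traversal).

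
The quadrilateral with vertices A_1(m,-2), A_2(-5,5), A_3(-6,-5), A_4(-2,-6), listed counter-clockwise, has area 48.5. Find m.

Write out the shoelace sum; only the two edges meeting at A_1 involve m:
2·Area = [((-2)·(-2) − m·(-6)) + (m·5 − (-5)·(-2))] + 81
       = 11·m + 75 = 97
⇒ m = 2.

2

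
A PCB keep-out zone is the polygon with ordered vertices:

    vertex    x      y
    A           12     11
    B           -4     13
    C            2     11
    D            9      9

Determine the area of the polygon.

Σ = (200) + (-70) + (-81) + (-9) = 40
Area = |Σ|/2 = 20.

20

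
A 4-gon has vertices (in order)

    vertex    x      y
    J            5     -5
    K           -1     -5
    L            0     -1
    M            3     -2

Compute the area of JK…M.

15.5

Apply the surveyor's formula: 2A = Σ (x_i·y_{i+1} − x_{i+1}·y_i), indices taken mod 4.
Σ = (-30) + (1) + (3) + (-5) = -31
Area = |Σ|/2 = 15.5.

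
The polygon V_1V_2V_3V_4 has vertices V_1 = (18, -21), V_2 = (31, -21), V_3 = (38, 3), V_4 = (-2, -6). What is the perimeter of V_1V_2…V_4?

|V_1V_2| = √((13)² + (0)²) = √169 = 13
|V_2V_3| = √((7)² + (24)²) = √625 = 25
|V_3V_4| = √((-40)² + (-9)²) = √1681 = 41
|V_4V_1| = √((20)² + (-15)²) = √625 = 25
Perimeter = 13 + 25 + 41 + 25 = 104.

104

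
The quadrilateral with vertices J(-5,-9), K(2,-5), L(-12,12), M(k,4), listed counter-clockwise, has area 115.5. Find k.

-12

Write out the shoelace sum; only the two edges meeting at M involve k:
2·Area = [((-12)·4 − k·12) + (k·(-9) − (-5)·4)] + 7
       = -21·k + -21 = 231
⇒ k = -12.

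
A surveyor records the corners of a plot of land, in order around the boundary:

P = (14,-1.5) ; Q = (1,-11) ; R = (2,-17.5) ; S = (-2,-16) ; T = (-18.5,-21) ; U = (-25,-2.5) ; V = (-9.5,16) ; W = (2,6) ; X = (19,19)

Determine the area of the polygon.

Apply the shoelace formula: 2A = Σ (x_i·y_{i+1} − x_{i+1}·y_i), indices taken mod 9.
Σ = (-152.5) + (4.5) + (-67) + (-254) + (-478.75) + (-423.75) + (-89) + (-76) + (-294.5) = -1831
Area = |Σ|/2 = 915.5.

915.5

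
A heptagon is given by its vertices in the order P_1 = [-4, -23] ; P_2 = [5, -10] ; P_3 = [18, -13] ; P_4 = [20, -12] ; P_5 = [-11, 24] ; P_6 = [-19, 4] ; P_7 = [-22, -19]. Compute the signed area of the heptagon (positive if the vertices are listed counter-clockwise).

976.5

Apply the surveyor's formula: 2A = Σ (x_i·y_{i+1} − x_{i+1}·y_i), indices taken mod 7.
P_1→P_2: (-4)(-10) − (5)(-23) = 155
P_2→P_3: (5)(-13) − (18)(-10) = 115
P_3→P_4: (18)(-12) − (20)(-13) = 44
P_4→P_5: (20)(24) − (-11)(-12) = 348
P_5→P_6: (-11)(4) − (-19)(24) = 412
P_6→P_7: (-19)(-19) − (-22)(4) = 449
P_7→P_1: (-22)(-23) − (-4)(-19) = 430
Σ = 1953
Signed area = Σ/2 = 976.5 (positive ⇒ counter-clockwise traversal).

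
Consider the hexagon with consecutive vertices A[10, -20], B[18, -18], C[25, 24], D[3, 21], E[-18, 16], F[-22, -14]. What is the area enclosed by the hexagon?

Apply Gauss's area formula: 2A = Σ (x_i·y_{i+1} − x_{i+1}·y_i), indices taken mod 6.
A→B: (10)(-18) − (18)(-20) = 180
B→C: (18)(24) − (25)(-18) = 882
C→D: (25)(21) − (3)(24) = 453
D→E: (3)(16) − (-18)(21) = 426
E→F: (-18)(-14) − (-22)(16) = 604
F→A: (-22)(-20) − (10)(-14) = 580
Σ = 3125
Area = |Σ|/2 = 1562.5.

1562.5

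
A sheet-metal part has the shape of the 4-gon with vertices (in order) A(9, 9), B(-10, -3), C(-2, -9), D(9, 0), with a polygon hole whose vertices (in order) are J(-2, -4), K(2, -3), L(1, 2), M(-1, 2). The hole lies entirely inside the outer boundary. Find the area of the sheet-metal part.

138

Outer boundary:
Apply the surveyor's formula: 2A = Σ (x_i·y_{i+1} − x_{i+1}·y_i), indices taken mod 4.
Cross-terms: 63, 84, 81, 81  ⇒  Σ = 309
Area = |Σ|/2 = 154.5.
Hole:
Apply the surveyor's formula: 2A = Σ (x_i·y_{i+1} − x_{i+1}·y_i), indices taken mod 4.
Cross-terms: 14, 7, 4, 8  ⇒  Σ = 33
Area = |Σ|/2 = 16.5.
Net area = 154.5 − 16.5 = 138.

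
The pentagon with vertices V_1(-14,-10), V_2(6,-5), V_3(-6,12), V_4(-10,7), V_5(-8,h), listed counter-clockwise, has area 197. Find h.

2

Write out the shoelace sum; only the two edges meeting at V_5 involve h:
2·Area = [((-10)·h − (-8)·7) + ((-8)·(-10) − (-14)·h)] + 250
       = 4·h + 386 = 394
⇒ h = 2.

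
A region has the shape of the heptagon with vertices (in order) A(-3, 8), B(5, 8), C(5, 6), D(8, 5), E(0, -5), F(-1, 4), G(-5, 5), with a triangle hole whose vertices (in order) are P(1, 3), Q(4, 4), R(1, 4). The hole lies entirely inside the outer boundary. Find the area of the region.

Outer boundary:
A→B: (-3)(8) − (5)(8) = -64
B→C: (5)(6) − (5)(8) = -10
C→D: (5)(5) − (8)(6) = -23
D→E: (8)(-5) − (0)(5) = -40
E→F: (0)(4) − (-1)(-5) = -5
F→G: (-1)(5) − (-5)(4) = 15
G→A: (-5)(8) − (-3)(5) = -25
Σ = -152
Area = |Σ|/2 = 76.
Hole:
Apply the shoelace (surveyor's) formula: 2A = Σ (x_i·y_{i+1} − x_{i+1}·y_i), indices taken mod 3.
Σ = (-8) + (12) + (-1) = 3
Area = |Σ|/2 = 1.5.
Net area = 76 − 1.5 = 74.5.

74.5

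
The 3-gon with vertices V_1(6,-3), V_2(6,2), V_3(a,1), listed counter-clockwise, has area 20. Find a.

The doubled signed area Σ (x_i y_{i+1} − x_{i+1} y_i) is linear in a.
With a=0 it equals 30; the coefficient of a is -5 (from the two edges through V_3).
So -5·a + 30 = 2·20 = 40 ⇒ a = -2.

-2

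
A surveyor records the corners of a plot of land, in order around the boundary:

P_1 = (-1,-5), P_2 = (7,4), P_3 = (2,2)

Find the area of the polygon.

Apply Gauss's area formula: 2A = Σ (x_i·y_{i+1} − x_{i+1}·y_i), indices taken mod 3.
Σ = (31) + (6) + (-8) = 29
Area = |Σ|/2 = 14.5.

14.5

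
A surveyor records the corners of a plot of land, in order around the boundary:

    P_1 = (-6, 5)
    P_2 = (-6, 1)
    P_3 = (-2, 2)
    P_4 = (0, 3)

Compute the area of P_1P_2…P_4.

Apply Gauss's area formula: 2A = Σ (x_i·y_{i+1} − x_{i+1}·y_i), indices taken mod 4.
Σ = (24) + (-10) + (-6) + (18) = 26
Area = |Σ|/2 = 13.

13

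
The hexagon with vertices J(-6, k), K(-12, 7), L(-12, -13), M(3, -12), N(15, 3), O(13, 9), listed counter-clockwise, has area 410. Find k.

4

Write out the shoelace sum; only the two edges meeting at J involve k:
2·Area = [(13·k − (-6)·9) + ((-6)·7 − (-12)·k)] + 708
       = 25·k + 720 = 820
⇒ k = 4.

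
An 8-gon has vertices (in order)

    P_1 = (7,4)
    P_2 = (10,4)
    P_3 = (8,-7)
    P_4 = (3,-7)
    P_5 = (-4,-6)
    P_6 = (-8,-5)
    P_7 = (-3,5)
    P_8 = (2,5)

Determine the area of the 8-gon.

165

P_1→P_2: (7)(4) − (10)(4) = -12
P_2→P_3: (10)(-7) − (8)(4) = -102
P_3→P_4: (8)(-7) − (3)(-7) = -35
P_4→P_5: (3)(-6) − (-4)(-7) = -46
P_5→P_6: (-4)(-5) − (-8)(-6) = -28
P_6→P_7: (-8)(5) − (-3)(-5) = -55
P_7→P_8: (-3)(5) − (2)(5) = -25
P_8→P_1: (2)(4) − (7)(5) = -27
Σ = -330
Area = |Σ|/2 = 165.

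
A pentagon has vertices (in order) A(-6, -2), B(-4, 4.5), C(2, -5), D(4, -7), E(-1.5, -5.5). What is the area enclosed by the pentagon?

40.25

Cross-terms: -35, 11, 6, -32.5, -30  ⇒  Σ = -80.5
Area = |Σ|/2 = 40.25.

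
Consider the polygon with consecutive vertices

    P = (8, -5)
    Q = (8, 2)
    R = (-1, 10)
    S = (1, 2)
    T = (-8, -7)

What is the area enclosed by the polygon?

115.5

Apply the shoelace (surveyor's) formula: 2A = Σ (x_i·y_{i+1} − x_{i+1}·y_i), indices taken mod 5.
Σ = (56) + (82) + (-12) + (9) + (96) = 231
Area = |Σ|/2 = 115.5.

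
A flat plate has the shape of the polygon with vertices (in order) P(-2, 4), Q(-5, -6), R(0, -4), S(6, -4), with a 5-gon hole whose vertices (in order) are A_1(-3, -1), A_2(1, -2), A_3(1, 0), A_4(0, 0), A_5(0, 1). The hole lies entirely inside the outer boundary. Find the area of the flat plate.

40

Outer boundary:
Cross-terms: 32, 20, 24, 16  ⇒  Σ = 92
Area = |Σ|/2 = 46.
Hole:
Apply Gauss's area formula: 2A = Σ (x_i·y_{i+1} − x_{i+1}·y_i), indices taken mod 5.
Cross-terms: 7, 2, 0, 0, 3  ⇒  Σ = 12
Area = |Σ|/2 = 6.
Net area = 46 − 6 = 40.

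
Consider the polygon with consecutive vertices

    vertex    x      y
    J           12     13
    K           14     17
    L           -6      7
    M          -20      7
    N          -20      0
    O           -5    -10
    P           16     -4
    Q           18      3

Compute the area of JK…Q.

Apply the shoelace formula: 2A = Σ (x_i·y_{i+1} − x_{i+1}·y_i), indices taken mod 8.
Σ = (22) + (200) + (98) + (140) + (200) + (180) + (120) + (198) = 1158
Area = |Σ|/2 = 579.

579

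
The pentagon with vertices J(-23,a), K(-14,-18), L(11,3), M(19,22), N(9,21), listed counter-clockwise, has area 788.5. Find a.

The doubled signed area Σ (x_i y_{i+1} − x_{i+1} y_i) is linear in a.
With a=0 it equals 1439; the coefficient of a is 23 (from the two edges through J).
So 23·a + 1439 = 2·788.5 = 1577 ⇒ a = 6.

6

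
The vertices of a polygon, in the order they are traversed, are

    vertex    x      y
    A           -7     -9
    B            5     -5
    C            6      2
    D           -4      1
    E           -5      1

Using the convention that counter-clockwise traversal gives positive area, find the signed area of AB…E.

Apply the shoelace formula: 2A = Σ (x_i·y_{i+1} − x_{i+1}·y_i), indices taken mod 5.
Σ = (80) + (40) + (14) + (1) + (52) = 187
Signed area = Σ/2 = 93.5 (positive ⇒ counter-clockwise traversal).

93.5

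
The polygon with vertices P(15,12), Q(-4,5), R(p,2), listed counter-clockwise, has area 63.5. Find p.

The doubled signed area Σ (x_i y_{i+1} − x_{i+1} y_i) is linear in p.
With p=0 it equals 85; the coefficient of p is 7 (from the two edges through R).
So 7·p + 85 = 2·63.5 = 127 ⇒ p = 6.

6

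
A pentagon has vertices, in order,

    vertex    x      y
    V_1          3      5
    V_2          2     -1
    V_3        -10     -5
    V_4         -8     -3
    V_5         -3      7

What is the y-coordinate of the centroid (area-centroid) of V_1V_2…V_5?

Apply Gauss's area formula. First the cross-terms c_i = x_i·y_{i+1} − x_{i+1}·y_i:
  -13, -20, -10, -65, -36  ⇒  2A = -144, A = -72.
Then Σ (y_i + y_{i+1})·c_i = -544, so ȳ = -544 / (6·(-72)) = 34/27.

34/27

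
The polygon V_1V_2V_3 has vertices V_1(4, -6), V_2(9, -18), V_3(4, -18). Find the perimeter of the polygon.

|V_1V_2| = √((5)² + (-12)²) = √169 = 13
|V_2V_3| = √((-5)² + (0)²) = √25 = 5
|V_3V_1| = √((0)² + (12)²) = √144 = 12
Perimeter = 13 + 5 + 12 = 30.

30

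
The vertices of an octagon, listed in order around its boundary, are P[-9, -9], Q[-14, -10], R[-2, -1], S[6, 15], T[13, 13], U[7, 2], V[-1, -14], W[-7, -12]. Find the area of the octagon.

P→Q: (-9)(-10) − (-14)(-9) = -36
Q→R: (-14)(-1) − (-2)(-10) = -6
R→S: (-2)(15) − (6)(-1) = -24
S→T: (6)(13) − (13)(15) = -117
T→U: (13)(2) − (7)(13) = -65
U→V: (7)(-14) − (-1)(2) = -96
V→W: (-1)(-12) − (-7)(-14) = -86
W→P: (-7)(-9) − (-9)(-12) = -45
Σ = -475
Area = |Σ|/2 = 237.5.

237.5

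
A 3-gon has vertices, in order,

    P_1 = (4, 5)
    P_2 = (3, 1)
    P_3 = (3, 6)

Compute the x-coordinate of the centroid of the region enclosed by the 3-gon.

10/3

Apply the shoelace formula. First the cross-terms c_i = x_i·y_{i+1} − x_{i+1}·y_i:
  -11, 15, -9  ⇒  2A = -5, A = -2.5.
Then Σ (x_i + x_{i+1})·c_i = -50, so x̄ = -50 / (6·(-2.5)) = 10/3.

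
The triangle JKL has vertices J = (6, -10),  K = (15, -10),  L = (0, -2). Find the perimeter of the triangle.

36

|JK| = √((9)² + (0)²) = √81 = 9
|KL| = √((-15)² + (8)²) = √289 = 17
|LJ| = √((6)² + (-8)²) = √100 = 10
Perimeter = 9 + 17 + 10 = 36.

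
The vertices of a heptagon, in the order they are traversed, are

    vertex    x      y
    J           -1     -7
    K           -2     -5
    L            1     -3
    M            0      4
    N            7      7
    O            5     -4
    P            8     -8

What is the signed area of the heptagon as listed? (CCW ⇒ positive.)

Apply the shoelace formula: 2A = Σ (x_i·y_{i+1} − x_{i+1}·y_i), indices taken mod 7.
Σ = (-9) + (11) + (4) + (-28) + (-63) + (-8) + (-64) = -157
Signed area = Σ/2 = -78.5 (negative ⇒ clockwise traversal).

-78.5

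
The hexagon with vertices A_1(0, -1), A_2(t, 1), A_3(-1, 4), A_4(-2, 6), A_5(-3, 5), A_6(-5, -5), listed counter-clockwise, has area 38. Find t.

4

The doubled signed area Σ (x_i y_{i+1} − x_{i+1} y_i) is linear in t.
With t=0 it equals 56; the coefficient of t is 5 (from the two edges through A_2).
So 5·t + 56 = 2·38 = 76 ⇒ t = 4.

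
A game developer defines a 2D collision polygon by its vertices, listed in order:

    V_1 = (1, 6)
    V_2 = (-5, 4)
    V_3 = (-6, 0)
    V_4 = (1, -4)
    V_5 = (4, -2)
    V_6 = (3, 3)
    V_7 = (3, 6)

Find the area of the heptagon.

Apply the shoelace (surveyor's) formula: 2A = Σ (x_i·y_{i+1} − x_{i+1}·y_i), indices taken mod 7.
Cross-terms: 34, 24, 24, 14, 18, 9, 12  ⇒  Σ = 135
Area = |Σ|/2 = 67.5.

67.5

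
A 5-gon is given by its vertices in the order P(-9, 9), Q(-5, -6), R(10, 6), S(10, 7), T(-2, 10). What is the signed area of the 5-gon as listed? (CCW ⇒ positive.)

162.5

Apply the shoelace formula: 2A = Σ (x_i·y_{i+1} − x_{i+1}·y_i), indices taken mod 5.
Σ = (99) + (30) + (10) + (114) + (72) = 325
Signed area = Σ/2 = 162.5 (positive ⇒ counter-clockwise traversal).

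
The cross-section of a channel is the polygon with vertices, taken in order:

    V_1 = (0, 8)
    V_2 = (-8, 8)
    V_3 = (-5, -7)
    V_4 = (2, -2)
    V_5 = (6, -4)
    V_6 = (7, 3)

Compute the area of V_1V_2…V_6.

Apply the shoelace formula: 2A = Σ (x_i·y_{i+1} − x_{i+1}·y_i), indices taken mod 6.
V_1→V_2: (0)(8) − (-8)(8) = 64
V_2→V_3: (-8)(-7) − (-5)(8) = 96
V_3→V_4: (-5)(-2) − (2)(-7) = 24
V_4→V_5: (2)(-4) − (6)(-2) = 4
V_5→V_6: (6)(3) − (7)(-4) = 46
V_6→V_1: (7)(8) − (0)(3) = 56
Σ = 290
Area = |Σ|/2 = 145.

145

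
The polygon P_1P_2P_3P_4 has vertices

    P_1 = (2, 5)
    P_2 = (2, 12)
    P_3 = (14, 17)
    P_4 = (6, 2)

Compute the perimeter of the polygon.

42

|P_1P_2| = √((0)² + (7)²) = √49 = 7
|P_2P_3| = √((12)² + (5)²) = √169 = 13
|P_3P_4| = √((-8)² + (-15)²) = √289 = 17
|P_4P_1| = √((-4)² + (3)²) = √25 = 5
Perimeter = 7 + 13 + 17 + 5 = 42.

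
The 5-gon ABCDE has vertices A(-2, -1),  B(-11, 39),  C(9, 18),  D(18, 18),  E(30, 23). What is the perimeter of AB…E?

132

|AB| = √((-9)² + (40)²) = √1681 = 41
|BC| = √((20)² + (-21)²) = √841 = 29
|CD| = √((9)² + (0)²) = √81 = 9
|DE| = √((12)² + (5)²) = √169 = 13
|EA| = √((-32)² + (-24)²) = √1600 = 40
Perimeter = 41 + 29 + 9 + 13 + 40 = 132.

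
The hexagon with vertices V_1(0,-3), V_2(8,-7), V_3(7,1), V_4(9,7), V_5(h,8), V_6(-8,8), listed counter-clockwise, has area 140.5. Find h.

0

Write out the shoelace sum; only the two edges meeting at V_5 involve h:
2·Area = [(9·8 − h·7) + (h·8 − (-8)·8)] + 145
       = 1·h + 281 = 281
⇒ h = 0.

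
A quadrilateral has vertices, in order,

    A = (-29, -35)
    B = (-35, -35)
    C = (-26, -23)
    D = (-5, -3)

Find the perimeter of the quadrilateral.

|AB| = √((-6)² + (0)²) = √36 = 6
|BC| = √((9)² + (12)²) = √225 = 15
|CD| = √((21)² + (20)²) = √841 = 29
|DA| = √((-24)² + (-32)²) = √1600 = 40
Perimeter = 6 + 15 + 29 + 40 = 90.

90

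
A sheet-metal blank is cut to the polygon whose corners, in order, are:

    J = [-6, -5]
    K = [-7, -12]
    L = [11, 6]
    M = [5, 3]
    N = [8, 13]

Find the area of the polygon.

104.5

Apply the surveyor's formula: 2A = Σ (x_i·y_{i+1} − x_{i+1}·y_i), indices taken mod 5.
Σ = (37) + (90) + (3) + (41) + (38) = 209
Area = |Σ|/2 = 104.5.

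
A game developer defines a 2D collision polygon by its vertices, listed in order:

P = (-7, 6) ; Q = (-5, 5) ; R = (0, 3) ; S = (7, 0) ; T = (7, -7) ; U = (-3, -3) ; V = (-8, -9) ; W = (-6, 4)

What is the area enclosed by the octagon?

111.5

P→Q: (-7)(5) − (-5)(6) = -5
Q→R: (-5)(3) − (0)(5) = -15
R→S: (0)(0) − (7)(3) = -21
S→T: (7)(-7) − (7)(0) = -49
T→U: (7)(-3) − (-3)(-7) = -42
U→V: (-3)(-9) − (-8)(-3) = 3
V→W: (-8)(4) − (-6)(-9) = -86
W→P: (-6)(6) − (-7)(4) = -8
Σ = -223
Area = |Σ|/2 = 111.5.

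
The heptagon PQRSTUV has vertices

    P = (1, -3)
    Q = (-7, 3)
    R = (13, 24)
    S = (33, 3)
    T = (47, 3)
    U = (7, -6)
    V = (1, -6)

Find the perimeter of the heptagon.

132

|PQ| = √((-8)² + (6)²) = √100 = 10
|QR| = √((20)² + (21)²) = √841 = 29
|RS| = √((20)² + (-21)²) = √841 = 29
|ST| = √((14)² + (0)²) = √196 = 14
|TU| = √((-40)² + (-9)²) = √1681 = 41
|UV| = √((-6)² + (0)²) = √36 = 6
|VP| = √((0)² + (3)²) = √9 = 3
Perimeter = 10 + 29 + 29 + 14 + 41 + 6 + 3 = 132.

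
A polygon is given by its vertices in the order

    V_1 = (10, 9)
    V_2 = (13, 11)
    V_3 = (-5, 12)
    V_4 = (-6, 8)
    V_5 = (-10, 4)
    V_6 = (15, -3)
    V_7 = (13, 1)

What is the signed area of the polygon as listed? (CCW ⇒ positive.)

211.5

Apply the shoelace formula: 2A = Σ (x_i·y_{i+1} − x_{i+1}·y_i), indices taken mod 7.
Cross-terms: -7, 211, 32, 56, -30, 54, 107  ⇒  Σ = 423
Signed area = Σ/2 = 211.5 (positive ⇒ counter-clockwise traversal).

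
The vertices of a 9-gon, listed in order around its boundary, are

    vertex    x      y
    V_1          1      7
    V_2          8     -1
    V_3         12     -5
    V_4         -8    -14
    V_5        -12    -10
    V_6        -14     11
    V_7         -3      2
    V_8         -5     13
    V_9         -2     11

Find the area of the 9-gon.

Apply Gauss's area formula: 2A = Σ (x_i·y_{i+1} − x_{i+1}·y_i), indices taken mod 9.
Σ = (-57) + (-28) + (-208) + (-88) + (-272) + (5) + (-29) + (-29) + (-25) = -731
Area = |Σ|/2 = 365.5.

365.5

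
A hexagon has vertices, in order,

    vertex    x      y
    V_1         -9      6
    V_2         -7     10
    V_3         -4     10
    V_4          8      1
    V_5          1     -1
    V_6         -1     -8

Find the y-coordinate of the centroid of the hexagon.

685/258

Apply the shoelace formula. First the cross-terms c_i = x_i·y_{i+1} − x_{i+1}·y_i:
  -48, -30, -84, -9, -9, -78  ⇒  2A = -258, A = -129.
Then Σ (y_i + y_{i+1})·c_i = -2055, so ȳ = -2055 / (6·(-129)) = 685/258.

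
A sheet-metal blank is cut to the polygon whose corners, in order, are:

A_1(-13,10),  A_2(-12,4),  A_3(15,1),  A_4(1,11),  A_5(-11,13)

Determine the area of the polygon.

176.5

Apply the surveyor's formula: 2A = Σ (x_i·y_{i+1} − x_{i+1}·y_i), indices taken mod 5.
Cross-terms: 68, -72, 164, 134, 59  ⇒  Σ = 353
Area = |Σ|/2 = 176.5.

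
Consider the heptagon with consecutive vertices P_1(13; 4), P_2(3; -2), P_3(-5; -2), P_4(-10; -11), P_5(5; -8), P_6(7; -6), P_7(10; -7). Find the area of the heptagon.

Apply the surveyor's formula: 2A = Σ (x_i·y_{i+1} − x_{i+1}·y_i), indices taken mod 7.
Cross-terms: -38, -16, 35, 135, 26, 11, 131  ⇒  Σ = 284
Area = |Σ|/2 = 142.

142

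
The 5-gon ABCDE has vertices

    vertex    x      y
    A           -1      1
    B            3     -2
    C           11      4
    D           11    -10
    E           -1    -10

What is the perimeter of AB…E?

52

|AB| = √((4)² + (-3)²) = √25 = 5
|BC| = √((8)² + (6)²) = √100 = 10
|CD| = √((0)² + (-14)²) = √196 = 14
|DE| = √((-12)² + (0)²) = √144 = 12
|EA| = √((0)² + (11)²) = √121 = 11
Perimeter = 5 + 10 + 14 + 12 + 11 = 52.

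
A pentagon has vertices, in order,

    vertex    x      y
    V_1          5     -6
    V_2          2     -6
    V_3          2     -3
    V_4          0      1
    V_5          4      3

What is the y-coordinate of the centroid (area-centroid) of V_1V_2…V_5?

Apply the shoelace (surveyor's) formula. First the cross-terms c_i = x_i·y_{i+1} − x_{i+1}·y_i:
  -18, 6, 2, -4, -39  ⇒  2A = -53, A = -26.5.
Then Σ (y_i + y_{i+1})·c_i = 259, so ȳ = 259 / (6·(-26.5)) = -259/159.

-259/159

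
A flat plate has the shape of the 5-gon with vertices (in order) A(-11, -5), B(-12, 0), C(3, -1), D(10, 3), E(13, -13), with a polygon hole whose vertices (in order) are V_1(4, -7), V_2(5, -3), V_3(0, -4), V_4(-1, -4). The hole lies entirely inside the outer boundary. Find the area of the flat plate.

Outer boundary:
Apply the surveyor's formula: 2A = Σ (x_i·y_{i+1} − x_{i+1}·y_i), indices taken mod 5.
Σ = (-60) + (12) + (19) + (-169) + (-208) = -406
Area = |Σ|/2 = 203.
Hole:
Apply the shoelace (surveyor's) formula: 2A = Σ (x_i·y_{i+1} − x_{i+1}·y_i), indices taken mod 4.
Σ = (23) + (-20) + (-4) + (23) = 22
Area = |Σ|/2 = 11.
Net area = 203 − 11 = 192.

192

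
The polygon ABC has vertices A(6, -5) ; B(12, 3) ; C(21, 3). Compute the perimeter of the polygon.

36

|AB| = √((6)² + (8)²) = √100 = 10
|BC| = √((9)² + (0)²) = √81 = 9
|CA| = √((-15)² + (-8)²) = √289 = 17
Perimeter = 10 + 9 + 17 = 36.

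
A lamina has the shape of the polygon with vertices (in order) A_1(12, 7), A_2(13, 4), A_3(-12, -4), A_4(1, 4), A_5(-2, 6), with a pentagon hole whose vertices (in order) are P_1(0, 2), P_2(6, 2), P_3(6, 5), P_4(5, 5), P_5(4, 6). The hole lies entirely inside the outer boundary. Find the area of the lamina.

Outer boundary:
A_1→A_2: (12)(4) − (13)(7) = -43
A_2→A_3: (13)(-4) − (-12)(4) = -4
A_3→A_4: (-12)(4) − (1)(-4) = -44
A_4→A_5: (1)(6) − (-2)(4) = 14
A_5→A_1: (-2)(7) − (12)(6) = -86
Σ = -163
Area = |Σ|/2 = 81.5.
Hole:
Apply Gauss's area formula: 2A = Σ (x_i·y_{i+1} − x_{i+1}·y_i), indices taken mod 5.
Σ = (-12) + (18) + (5) + (10) + (8) = 29
Area = |Σ|/2 = 14.5.
Net area = 81.5 − 14.5 = 67.

67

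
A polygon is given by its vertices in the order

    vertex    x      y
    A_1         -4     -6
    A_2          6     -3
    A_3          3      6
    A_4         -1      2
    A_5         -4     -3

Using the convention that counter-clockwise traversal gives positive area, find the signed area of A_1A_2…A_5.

64

Σ = (48) + (45) + (12) + (11) + (12) = 128
Signed area = Σ/2 = 64 (positive ⇒ counter-clockwise traversal).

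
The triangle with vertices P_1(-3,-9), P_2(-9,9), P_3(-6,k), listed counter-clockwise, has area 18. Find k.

-6

Write out the shoelace sum; only the two edges meeting at P_3 involve k:
2·Area = [((-9)·k − (-6)·9) + ((-6)·(-9) − (-3)·k)] + -108
       = -6·k + 0 = 36
⇒ k = -6.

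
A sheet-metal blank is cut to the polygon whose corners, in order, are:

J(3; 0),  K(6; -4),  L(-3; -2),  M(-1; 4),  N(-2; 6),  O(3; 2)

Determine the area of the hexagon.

38

Σ = (-12) + (-24) + (-14) + (2) + (-22) + (-6) = -76
Area = |Σ|/2 = 38.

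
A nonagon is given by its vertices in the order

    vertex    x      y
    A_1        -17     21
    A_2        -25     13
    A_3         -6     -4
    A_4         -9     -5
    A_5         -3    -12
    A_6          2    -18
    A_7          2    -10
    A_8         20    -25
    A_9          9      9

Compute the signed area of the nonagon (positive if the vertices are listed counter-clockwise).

780

Apply the shoelace formula: 2A = Σ (x_i·y_{i+1} − x_{i+1}·y_i), indices taken mod 9.
Σ = (304) + (178) + (-6) + (93) + (78) + (16) + (150) + (405) + (342) = 1560
Signed area = Σ/2 = 780 (positive ⇒ counter-clockwise traversal).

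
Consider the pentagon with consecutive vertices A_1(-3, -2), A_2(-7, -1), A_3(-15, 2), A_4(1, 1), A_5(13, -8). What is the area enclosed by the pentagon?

A_1→A_2: (-3)(-1) − (-7)(-2) = -11
A_2→A_3: (-7)(2) − (-15)(-1) = -29
A_3→A_4: (-15)(1) − (1)(2) = -17
A_4→A_5: (1)(-8) − (13)(1) = -21
A_5→A_1: (13)(-2) − (-3)(-8) = -50
Σ = -128
Area = |Σ|/2 = 64.

64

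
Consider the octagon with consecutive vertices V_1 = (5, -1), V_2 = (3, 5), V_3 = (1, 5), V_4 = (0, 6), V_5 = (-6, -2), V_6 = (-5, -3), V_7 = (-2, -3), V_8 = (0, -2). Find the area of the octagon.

55.5

Apply Gauss's area formula: 2A = Σ (x_i·y_{i+1} − x_{i+1}·y_i), indices taken mod 8.
V_1→V_2: (5)(5) − (3)(-1) = 28
V_2→V_3: (3)(5) − (1)(5) = 10
V_3→V_4: (1)(6) − (0)(5) = 6
V_4→V_5: (0)(-2) − (-6)(6) = 36
V_5→V_6: (-6)(-3) − (-5)(-2) = 8
V_6→V_7: (-5)(-3) − (-2)(-3) = 9
V_7→V_8: (-2)(-2) − (0)(-3) = 4
V_8→V_1: (0)(-1) − (5)(-2) = 10
Σ = 111
Area = |Σ|/2 = 55.5.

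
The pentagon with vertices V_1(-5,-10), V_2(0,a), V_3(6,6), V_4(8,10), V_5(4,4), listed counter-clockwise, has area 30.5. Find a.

The doubled signed area Σ (x_i y_{i+1} − x_{i+1} y_i) is linear in a.
With a=0 it equals -16; the coefficient of a is -11 (from the two edges through V_2).
So -11·a + -16 = 2·30.5 = 61 ⇒ a = -7.

-7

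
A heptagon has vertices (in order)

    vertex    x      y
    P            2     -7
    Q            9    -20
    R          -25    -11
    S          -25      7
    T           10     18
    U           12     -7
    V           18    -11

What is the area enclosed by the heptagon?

Apply the surveyor's formula: 2A = Σ (x_i·y_{i+1} − x_{i+1}·y_i), indices taken mod 7.
P→Q: (2)(-20) − (9)(-7) = 23
Q→R: (9)(-11) − (-25)(-20) = -599
R→S: (-25)(7) − (-25)(-11) = -450
S→T: (-25)(18) − (10)(7) = -520
T→U: (10)(-7) − (12)(18) = -286
U→V: (12)(-11) − (18)(-7) = -6
V→P: (18)(-7) − (2)(-11) = -104
Σ = -1942
Area = |Σ|/2 = 971.

971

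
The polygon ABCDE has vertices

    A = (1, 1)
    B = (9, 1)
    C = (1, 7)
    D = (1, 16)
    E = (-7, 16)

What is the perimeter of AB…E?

52

|AB| = √((8)² + (0)²) = √64 = 8
|BC| = √((-8)² + (6)²) = √100 = 10
|CD| = √((0)² + (9)²) = √81 = 9
|DE| = √((-8)² + (0)²) = √64 = 8
|EA| = √((8)² + (-15)²) = √289 = 17
Perimeter = 8 + 10 + 9 + 8 + 17 = 52.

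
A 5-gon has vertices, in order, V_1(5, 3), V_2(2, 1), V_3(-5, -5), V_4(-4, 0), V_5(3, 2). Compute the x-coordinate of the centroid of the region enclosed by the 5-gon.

-188/105

Apply the shoelace formula. First the cross-terms c_i = x_i·y_{i+1} − x_{i+1}·y_i:
  -1, -5, -20, -8, -1  ⇒  2A = -35, A = -17.5.
Then Σ (x_i + x_{i+1})·c_i = 188, so x̄ = 188 / (6·(-17.5)) = -188/105.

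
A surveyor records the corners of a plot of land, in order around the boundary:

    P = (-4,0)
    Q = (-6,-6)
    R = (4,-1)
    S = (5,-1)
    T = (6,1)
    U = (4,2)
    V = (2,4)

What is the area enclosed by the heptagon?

51

Σ = (24) + (30) + (1) + (11) + (8) + (12) + (16) = 102
Area = |Σ|/2 = 51.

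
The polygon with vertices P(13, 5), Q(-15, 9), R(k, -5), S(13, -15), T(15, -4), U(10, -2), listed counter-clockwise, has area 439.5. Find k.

Write out the shoelace sum; only the two edges meeting at R involve k:
2·Area = [((-15)·(-5) − k·9) + (k·(-15) − 13·(-5))] + 451
       = -24·k + 591 = 879
⇒ k = -12.

-12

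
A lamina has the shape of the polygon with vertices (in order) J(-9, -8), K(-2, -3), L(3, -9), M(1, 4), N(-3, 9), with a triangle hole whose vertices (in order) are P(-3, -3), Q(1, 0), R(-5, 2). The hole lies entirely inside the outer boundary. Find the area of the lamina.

Outer boundary:
Cross-terms: 11, 27, 21, 21, 105  ⇒  Σ = 185
Area = |Σ|/2 = 92.5.
Hole:
Apply the shoelace formula: 2A = Σ (x_i·y_{i+1} − x_{i+1}·y_i), indices taken mod 3.
P→Q: (-3)(0) − (1)(-3) = 3
Q→R: (1)(2) − (-5)(0) = 2
R→P: (-5)(-3) − (-3)(2) = 21
Σ = 26
Area = |Σ|/2 = 13.
Net area = 92.5 − 13 = 79.5.

79.5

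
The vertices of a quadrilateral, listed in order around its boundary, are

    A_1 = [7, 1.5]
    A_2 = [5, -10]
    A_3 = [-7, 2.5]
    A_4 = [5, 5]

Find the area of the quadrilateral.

105

Σ = (-77.5) + (-57.5) + (-47.5) + (-27.5) = -210
Area = |Σ|/2 = 105.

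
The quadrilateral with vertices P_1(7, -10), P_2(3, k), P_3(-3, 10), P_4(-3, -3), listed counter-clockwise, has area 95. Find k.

4

Write out the shoelace sum; only the two edges meeting at P_2 involve k:
2·Area = [(7·k − 3·(-10)) + (3·10 − (-3)·k)] + 90
       = 10·k + 150 = 190
⇒ k = 4.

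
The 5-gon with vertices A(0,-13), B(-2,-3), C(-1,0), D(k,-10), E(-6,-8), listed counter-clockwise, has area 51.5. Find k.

Write out the shoelace sum; only the two edges meeting at D involve k:
2·Area = [((-1)·(-10) − k·0) + (k·(-8) − (-6)·(-10))] + 49
       = -8·k + -1 = 103
⇒ k = -13.

-13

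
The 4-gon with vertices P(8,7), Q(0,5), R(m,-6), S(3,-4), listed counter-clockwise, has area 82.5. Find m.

-6

Write out the shoelace sum; only the two edges meeting at R involve m:
2·Area = [(0·(-6) − m·5) + (m·(-4) − 3·(-6))] + 93
       = -9·m + 111 = 165
⇒ m = -6.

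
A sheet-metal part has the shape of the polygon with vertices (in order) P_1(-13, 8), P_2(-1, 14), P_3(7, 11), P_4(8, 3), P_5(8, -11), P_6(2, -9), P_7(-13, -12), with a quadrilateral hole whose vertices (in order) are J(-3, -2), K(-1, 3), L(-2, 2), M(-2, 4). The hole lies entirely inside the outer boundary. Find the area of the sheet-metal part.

Outer boundary:
Apply the shoelace (surveyor's) formula: 2A = Σ (x_i·y_{i+1} − x_{i+1}·y_i), indices taken mod 7.
Σ = (-174) + (-109) + (-67) + (-112) + (-50) + (-141) + (-260) = -913
Area = |Σ|/2 = 456.5.
Hole:
Apply the surveyor's formula: 2A = Σ (x_i·y_{i+1} − x_{i+1}·y_i), indices taken mod 4.
Σ = (-11) + (4) + (-4) + (16) = 5
Area = |Σ|/2 = 2.5.
Net area = 456.5 − 2.5 = 454.

454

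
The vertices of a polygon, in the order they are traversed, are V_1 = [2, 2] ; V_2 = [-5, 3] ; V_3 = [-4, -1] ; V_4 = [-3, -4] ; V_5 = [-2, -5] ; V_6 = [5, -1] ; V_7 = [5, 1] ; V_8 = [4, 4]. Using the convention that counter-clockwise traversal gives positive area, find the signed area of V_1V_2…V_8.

53

Apply the shoelace (surveyor's) formula: 2A = Σ (x_i·y_{i+1} − x_{i+1}·y_i), indices taken mod 8.
Σ = (16) + (17) + (13) + (7) + (27) + (10) + (16) + (0) = 106
Signed area = Σ/2 = 53 (positive ⇒ counter-clockwise traversal).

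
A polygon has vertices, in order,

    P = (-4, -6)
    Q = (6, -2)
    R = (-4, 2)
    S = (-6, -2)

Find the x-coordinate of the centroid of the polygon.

Apply the surveyor's formula. First the cross-terms c_i = x_i·y_{i+1} − x_{i+1}·y_i:
  44, 4, 20, 28  ⇒  2A = 96, A = 48.
Then Σ (x_i + x_{i+1})·c_i = -384, so x̄ = -384 / (6·48) = -4/3.

-4/3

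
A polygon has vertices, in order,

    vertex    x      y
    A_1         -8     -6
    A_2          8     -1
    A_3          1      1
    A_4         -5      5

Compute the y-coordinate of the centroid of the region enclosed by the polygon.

-134/145

Apply the surveyor's formula. First the cross-terms c_i = x_i·y_{i+1} − x_{i+1}·y_i:
  56, 9, 10, 70  ⇒  2A = 145, A = 72.5.
Then Σ (y_i + y_{i+1})·c_i = -402, so ȳ = -402 / (6·72.5) = -134/145.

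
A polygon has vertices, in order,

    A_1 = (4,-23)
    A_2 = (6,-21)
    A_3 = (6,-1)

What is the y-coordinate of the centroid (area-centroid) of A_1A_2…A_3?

Apply Gauss's area formula. First the cross-terms c_i = x_i·y_{i+1} − x_{i+1}·y_i:
  54, 120, -134  ⇒  2A = 40, A = 20.
Then Σ (y_i + y_{i+1})·c_i = -1800, so ȳ = -1800 / (6·20) = -15.

-15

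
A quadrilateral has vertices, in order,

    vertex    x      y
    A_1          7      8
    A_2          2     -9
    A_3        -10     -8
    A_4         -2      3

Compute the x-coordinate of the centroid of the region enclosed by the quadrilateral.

-42/67

Apply Gauss's area formula. First the cross-terms c_i = x_i·y_{i+1} − x_{i+1}·y_i:
  -79, -106, -46, -37  ⇒  2A = -268, A = -134.
Then Σ (x_i + x_{i+1})·c_i = 504, so x̄ = 504 / (6·(-134)) = -42/67.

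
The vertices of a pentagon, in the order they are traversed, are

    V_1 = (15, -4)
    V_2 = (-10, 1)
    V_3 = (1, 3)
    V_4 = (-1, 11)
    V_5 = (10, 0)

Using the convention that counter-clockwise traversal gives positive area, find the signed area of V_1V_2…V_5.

-96

Cross-terms: -25, -31, 14, -110, -40  ⇒  Σ = -192
Signed area = Σ/2 = -96 (negative ⇒ clockwise traversal).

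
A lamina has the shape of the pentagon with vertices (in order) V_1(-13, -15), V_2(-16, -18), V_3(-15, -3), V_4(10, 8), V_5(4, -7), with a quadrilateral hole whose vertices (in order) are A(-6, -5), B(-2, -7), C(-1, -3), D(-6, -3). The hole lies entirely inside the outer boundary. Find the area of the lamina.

271.5

Outer boundary:
Σ = (-6) + (-222) + (-90) + (-102) + (-151) = -571
Area = |Σ|/2 = 285.5.
Hole:
Cross-terms: 32, -1, -15, 12  ⇒  Σ = 28
Area = |Σ|/2 = 14.
Net area = 285.5 − 14 = 271.5.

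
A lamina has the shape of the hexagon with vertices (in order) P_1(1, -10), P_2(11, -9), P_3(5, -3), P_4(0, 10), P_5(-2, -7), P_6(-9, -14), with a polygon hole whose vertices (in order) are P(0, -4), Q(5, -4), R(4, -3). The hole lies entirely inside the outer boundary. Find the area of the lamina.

Outer boundary:
Σ = (101) + (12) + (50) + (20) + (-35) + (104) = 252
Area = |Σ|/2 = 126.
Hole:
Σ = (20) + (1) + (-16) = 5
Area = |Σ|/2 = 2.5.
Net area = 126 − 2.5 = 123.5.

123.5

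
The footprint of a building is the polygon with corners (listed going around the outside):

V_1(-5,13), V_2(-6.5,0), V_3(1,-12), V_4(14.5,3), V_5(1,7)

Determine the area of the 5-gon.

Apply the shoelace (surveyor's) formula: 2A = Σ (x_i·y_{i+1} − x_{i+1}·y_i), indices taken mod 5.
Σ = (84.5) + (78) + (177) + (98.5) + (48) = 486
Area = |Σ|/2 = 243.

243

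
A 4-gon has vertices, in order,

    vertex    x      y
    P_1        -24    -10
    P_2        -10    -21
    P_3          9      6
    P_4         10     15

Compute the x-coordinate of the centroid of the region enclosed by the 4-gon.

Apply Gauss's area formula. First the cross-terms c_i = x_i·y_{i+1} − x_{i+1}·y_i:
  404, 129, 75, 260  ⇒  2A = 868, A = 434.
Then Σ (x_i + x_{i+1})·c_i = -16080, so x̄ = -16080 / (6·434) = -1340/217.

-1340/217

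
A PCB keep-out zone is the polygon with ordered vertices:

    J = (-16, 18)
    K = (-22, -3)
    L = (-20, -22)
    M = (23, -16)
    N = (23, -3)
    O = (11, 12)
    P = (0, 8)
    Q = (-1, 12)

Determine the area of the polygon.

Apply the shoelace (surveyor's) formula: 2A = Σ (x_i·y_{i+1} − x_{i+1}·y_i), indices taken mod 8.
J→K: (-16)(-3) − (-22)(18) = 444
K→L: (-22)(-22) − (-20)(-3) = 424
L→M: (-20)(-16) − (23)(-22) = 826
M→N: (23)(-3) − (23)(-16) = 299
N→O: (23)(12) − (11)(-3) = 309
O→P: (11)(8) − (0)(12) = 88
P→Q: (0)(12) − (-1)(8) = 8
Q→J: (-1)(18) − (-16)(12) = 174
Σ = 2572
Area = |Σ|/2 = 1286.

1286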